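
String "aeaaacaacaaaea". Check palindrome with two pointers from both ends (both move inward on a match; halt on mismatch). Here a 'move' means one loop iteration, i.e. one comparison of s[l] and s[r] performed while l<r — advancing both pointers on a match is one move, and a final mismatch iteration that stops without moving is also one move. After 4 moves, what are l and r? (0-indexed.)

[0,13] 'a'=='a' → l++,r--
[1,12] 'e'=='e' → l++,r--
[2,11] 'a'=='a' → l++,r--
[3,10] 'a'=='a' → l++,r--

l=4, r=9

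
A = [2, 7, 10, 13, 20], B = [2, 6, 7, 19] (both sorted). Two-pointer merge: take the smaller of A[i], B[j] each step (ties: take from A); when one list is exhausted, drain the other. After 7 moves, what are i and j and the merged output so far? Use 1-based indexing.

i=5, j=4, merged so far=[2, 2, 6, 7, 7, 10, 13]

i=1 j=1: A[i]=2<=B[j]=2 take 2, i++
i=2 j=1: A[i]=7>B[j]=2 take 2, j++
i=2 j=2: A[i]=7>B[j]=6 take 6, j++
i=2 j=3: A[i]=7<=B[j]=7 take 7, i++
i=3 j=3: A[i]=10>B[j]=7 take 7, j++
i=3 j=4: A[i]=10<=B[j]=19 take 10, i++
i=4 j=4: A[i]=13<=B[j]=19 take 13, i++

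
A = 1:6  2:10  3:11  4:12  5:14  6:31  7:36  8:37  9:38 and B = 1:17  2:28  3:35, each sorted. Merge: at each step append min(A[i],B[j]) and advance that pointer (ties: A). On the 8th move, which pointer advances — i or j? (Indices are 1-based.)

i

i=1 j=1: A[i]=6<=B[j]=17 take 6, i++
i=2 j=1: A[i]=10<=B[j]=17 take 10, i++
i=3 j=1: A[i]=11<=B[j]=17 take 11, i++
i=4 j=1: A[i]=12<=B[j]=17 take 12, i++
i=5 j=1: A[i]=14<=B[j]=17 take 14, i++
i=6 j=1: A[i]=31>B[j]=17 take 17, j++
i=6 j=2: A[i]=31>B[j]=28 take 28, j++
i=6 j=3: A[i]=31<=B[j]=35 take 31, i++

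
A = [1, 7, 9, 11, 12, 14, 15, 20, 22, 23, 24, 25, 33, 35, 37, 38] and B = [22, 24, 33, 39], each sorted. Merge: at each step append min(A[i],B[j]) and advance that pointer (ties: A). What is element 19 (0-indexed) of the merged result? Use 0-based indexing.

i=0 j=0: A[i]=1<=B[j]=22 take 1, i++
i=1 j=0: A[i]=7<=B[j]=22 take 7, i++
i=2 j=0: A[i]=9<=B[j]=22 take 9, i++
i=3 j=0: A[i]=11<=B[j]=22 take 11, i++
i=4 j=0: A[i]=12<=B[j]=22 take 12, i++
i=5 j=0: A[i]=14<=B[j]=22 take 14, i++
i=6 j=0: A[i]=15<=B[j]=22 take 15, i++
i=7 j=0: A[i]=20<=B[j]=22 take 20, i++
i=8 j=0: A[i]=22<=B[j]=22 take 22, i++
i=9 j=0: A[i]=23>B[j]=22 take 22, j++
i=9 j=1: A[i]=23<=B[j]=24 take 23, i++
i=10 j=1: A[i]=24<=B[j]=24 take 24, i++
i=11 j=1: A[i]=25>B[j]=24 take 24, j++
i=11 j=2: A[i]=25<=B[j]=33 take 25, i++
i=12 j=2: A[i]=33<=B[j]=33 take 33, i++
i=13 j=2: A[i]=35>B[j]=33 take 33, j++
i=13 j=3: A[i]=35<=B[j]=39 take 35, i++
i=14 j=3: A[i]=37<=B[j]=39 take 37, i++
i=15 j=3: A[i]=38<=B[j]=39 take 38, i++
i=16 j=3: A done, take B[j]=39, j++

merged[19] = 39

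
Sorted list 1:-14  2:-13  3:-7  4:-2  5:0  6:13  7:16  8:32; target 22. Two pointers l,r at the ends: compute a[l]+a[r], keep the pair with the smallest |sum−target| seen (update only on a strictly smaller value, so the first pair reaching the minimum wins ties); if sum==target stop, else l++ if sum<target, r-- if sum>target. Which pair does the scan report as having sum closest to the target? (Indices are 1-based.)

l=1 r=8: -14+32=18 d=4 *, l++
l=2 r=8: -13+32=19 d=3 *, l++
l=3 r=8: -7+32=25 d=3, r--
l=3 r=7: -7+16=9 d=13, l++
l=4 r=7: -2+16=14 d=8, l++
l=5 r=7: 0+16=16 d=6, l++
l=6 r=7: 13+16=29 d=7, r--

pair (-13, 32) with sum 19 (|Δ|=3)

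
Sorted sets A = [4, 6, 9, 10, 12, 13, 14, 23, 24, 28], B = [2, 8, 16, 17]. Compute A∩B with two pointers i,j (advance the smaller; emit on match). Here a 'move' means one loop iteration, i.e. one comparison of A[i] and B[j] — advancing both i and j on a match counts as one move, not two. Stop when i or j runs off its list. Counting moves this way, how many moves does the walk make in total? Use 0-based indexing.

i=0 j=0: 4>2, j++
i=0 j=1: 4<8, i++
i=1 j=1: 6<8, i++
i=2 j=1: 9>8, j++
i=2 j=2: 9<16, i++
i=3 j=2: 10<16, i++
i=4 j=2: 12<16, i++
i=5 j=2: 13<16, i++
i=6 j=2: 14<16, i++
i=7 j=2: 23>16, j++
i=7 j=3: 23>17, j++

11 moves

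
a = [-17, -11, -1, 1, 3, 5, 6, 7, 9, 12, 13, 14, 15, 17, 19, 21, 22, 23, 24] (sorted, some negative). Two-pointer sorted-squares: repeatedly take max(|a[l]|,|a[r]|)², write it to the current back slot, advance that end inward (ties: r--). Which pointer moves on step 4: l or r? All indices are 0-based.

[0,18] |-17|<=|24| out[18]=576 → r--
[0,17] |-17|<=|23| out[17]=529 → r--
[0,16] |-17|<=|22| out[16]=484 → r--
[0,15] |-17|<=|21| out[15]=441 → r--

r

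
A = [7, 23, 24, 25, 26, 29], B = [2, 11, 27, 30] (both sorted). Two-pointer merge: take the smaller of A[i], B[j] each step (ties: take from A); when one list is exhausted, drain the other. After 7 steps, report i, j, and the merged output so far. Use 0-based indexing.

i=5, j=2, merged so far=[2, 7, 11, 23, 24, 25, 26]

[i=0,j=0] A[i]=7>B[j]=2 take 2 → j++
[i=0,j=1] A[i]=7<=B[j]=11 take 7 → i++
[i=1,j=1] A[i]=23>B[j]=11 take 11 → j++
[i=1,j=2] A[i]=23<=B[j]=27 take 23 → i++
[i=2,j=2] A[i]=24<=B[j]=27 take 24 → i++
[i=3,j=2] A[i]=25<=B[j]=27 take 25 → i++
[i=4,j=2] A[i]=26<=B[j]=27 take 26 → i++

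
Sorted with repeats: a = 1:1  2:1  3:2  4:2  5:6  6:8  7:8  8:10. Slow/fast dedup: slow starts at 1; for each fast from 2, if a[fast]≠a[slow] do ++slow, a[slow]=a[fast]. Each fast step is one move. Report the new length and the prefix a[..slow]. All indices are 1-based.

length 5; prefix = [1, 2, 6, 8, 10]

(s=1,f=2) a[fast]=1=a[slow] dup → fast++
(s=1,f=3) a[fast]=2≠a[slow]=1 write a[2]=2 → slow++,fast++
(s=2,f=4) a[fast]=2=a[slow] dup → fast++
(s=2,f=5) a[fast]=6≠a[slow]=2 write a[3]=6 → slow++,fast++
(s=3,f=6) a[fast]=8≠a[slow]=6 write a[4]=8 → slow++,fast++
(s=4,f=7) a[fast]=8=a[slow] dup → fast++
(s=4,f=8) a[fast]=10≠a[slow]=8 write a[5]=10 → slow++,fast++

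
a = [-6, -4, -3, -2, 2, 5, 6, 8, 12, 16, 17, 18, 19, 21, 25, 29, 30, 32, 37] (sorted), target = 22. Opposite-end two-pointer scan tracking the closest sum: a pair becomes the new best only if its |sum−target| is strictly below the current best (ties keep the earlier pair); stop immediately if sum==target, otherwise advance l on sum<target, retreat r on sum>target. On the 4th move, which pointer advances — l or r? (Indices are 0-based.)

r

[0,18] -6+37=31 d=9 * → r--
[0,17] -6+32=26 d=4 * → r--
[0,16] -6+30=24 d=2 * → r--
[0,15] -6+29=23 d=1 * → r--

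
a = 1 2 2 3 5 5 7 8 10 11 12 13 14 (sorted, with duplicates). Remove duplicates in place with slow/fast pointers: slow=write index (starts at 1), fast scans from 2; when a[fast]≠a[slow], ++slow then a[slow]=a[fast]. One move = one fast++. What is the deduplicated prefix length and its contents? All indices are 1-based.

(s=1,f=2) a[fast]=2≠a[slow]=1 write a[2]=2 → slow++,fast++
(s=2,f=3) a[fast]=2=a[slow] dup → fast++
(s=2,f=4) a[fast]=3≠a[slow]=2 write a[3]=3 → slow++,fast++
(s=3,f=5) a[fast]=5≠a[slow]=3 write a[4]=5 → slow++,fast++
(s=4,f=6) a[fast]=5=a[slow] dup → fast++
(s=4,f=7) a[fast]=7≠a[slow]=5 write a[5]=7 → slow++,fast++
(s=5,f=8) a[fast]=8≠a[slow]=7 write a[6]=8 → slow++,fast++
(s=6,f=9) a[fast]=10≠a[slow]=8 write a[7]=10 → slow++,fast++
(s=7,f=10) a[fast]=11≠a[slow]=10 write a[8]=11 → slow++,fast++
(s=8,f=11) a[fast]=12≠a[slow]=11 write a[9]=12 → slow++,fast++
(s=9,f=12) a[fast]=13≠a[slow]=12 write a[10]=13 → slow++,fast++
(s=10,f=13) a[fast]=14≠a[slow]=13 write a[11]=14 → slow++,fast++

length 11; prefix = [1, 2, 3, 5, 7, 8, 10, 11, 12, 13, 14]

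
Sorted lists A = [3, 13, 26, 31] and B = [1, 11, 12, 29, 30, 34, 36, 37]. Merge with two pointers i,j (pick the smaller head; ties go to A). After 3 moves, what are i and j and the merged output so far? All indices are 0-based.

i=1, j=2, merged so far=[1, 3, 11]

[i=0,j=0] A[i]=3>B[j]=1 take 1 → j++
[i=0,j=1] A[i]=3<=B[j]=11 take 3 → i++
[i=1,j=1] A[i]=13>B[j]=11 take 11 → j++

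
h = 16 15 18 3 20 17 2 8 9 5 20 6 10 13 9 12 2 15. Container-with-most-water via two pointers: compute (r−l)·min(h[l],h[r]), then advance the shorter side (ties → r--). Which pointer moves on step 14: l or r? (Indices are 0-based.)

r

[0,17] min(16,15)*17=255 best=255 * → r--
[0,16] min(16,2)*16=32 best=255 → r--
[0,15] min(16,12)*15=180 best=255 → r--
[0,14] min(16,9)*14=126 best=255 → r--
[0,13] min(16,13)*13=169 best=255 → r--
[0,12] min(16,10)*12=120 best=255 → r--
[0,11] min(16,6)*11=66 best=255 → r--
[0,10] min(16,20)*10=160 best=255 → l++
[1,10] min(15,20)*9=135 best=255 → l++
[2,10] min(18,20)*8=144 best=255 → l++
[3,10] min(3,20)*7=21 best=255 → l++
[4,10] min(20,20)*6=120 best=255 → r--
[4,9] min(20,5)*5=25 best=255 → r--
[4,8] min(20,9)*4=36 best=255 → r--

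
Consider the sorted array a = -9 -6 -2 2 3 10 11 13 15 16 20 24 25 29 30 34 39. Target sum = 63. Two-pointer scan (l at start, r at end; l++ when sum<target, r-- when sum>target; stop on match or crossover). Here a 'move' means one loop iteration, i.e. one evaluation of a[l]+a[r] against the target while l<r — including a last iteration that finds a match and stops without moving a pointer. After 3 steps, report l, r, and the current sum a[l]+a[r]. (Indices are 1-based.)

l=4, r=17, sum=41

l=1 r=17: -9+39=30 <63, l++
l=2 r=17: -6+39=33 <63, l++
l=3 r=17: -2+39=37 <63, l++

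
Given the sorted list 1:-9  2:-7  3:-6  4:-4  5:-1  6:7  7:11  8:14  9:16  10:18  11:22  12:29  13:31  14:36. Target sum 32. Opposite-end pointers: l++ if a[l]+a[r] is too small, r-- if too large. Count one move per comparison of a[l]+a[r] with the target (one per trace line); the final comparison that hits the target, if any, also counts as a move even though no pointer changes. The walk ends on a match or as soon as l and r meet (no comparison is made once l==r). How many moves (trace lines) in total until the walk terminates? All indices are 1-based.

4 moves

l=1 r=14: -9+36=27 <32, l++
l=2 r=14: -7+36=29 <32, l++
l=3 r=14: -6+36=30 <32, l++
l=4 r=14: -4+36=32, found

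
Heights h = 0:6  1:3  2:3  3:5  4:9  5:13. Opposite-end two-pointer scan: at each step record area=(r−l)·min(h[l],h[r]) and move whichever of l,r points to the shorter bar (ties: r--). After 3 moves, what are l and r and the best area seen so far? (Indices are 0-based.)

l=0 r=5: min(6,13)*5=30 best=30 *, l++
l=1 r=5: min(3,13)*4=12 best=30, l++
l=2 r=5: min(3,13)*3=9 best=30, l++

l=3, r=5, best area=30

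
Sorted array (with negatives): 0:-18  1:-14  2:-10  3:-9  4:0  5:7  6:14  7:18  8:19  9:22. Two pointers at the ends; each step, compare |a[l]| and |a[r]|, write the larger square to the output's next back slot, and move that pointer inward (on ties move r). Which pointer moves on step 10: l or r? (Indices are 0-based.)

r

l=0 r=9: |-18|<=|22| out[9]=484, r--
l=0 r=8: |-18|<=|19| out[8]=361, r--
l=0 r=7: |-18|<=|18| out[7]=324, r--
l=0 r=6: |-18|>|14| out[6]=324, l++
l=1 r=6: |-14|<=|14| out[5]=196, r--
l=1 r=5: |-14|>|7| out[4]=196, l++
l=2 r=5: |-10|>|7| out[3]=100, l++
l=3 r=5: |-9|>|7| out[2]=81, l++
l=4 r=5: |0|<=|7| out[1]=49, r--
l=4 r=4: |0|<=|0| out[0]=0, r--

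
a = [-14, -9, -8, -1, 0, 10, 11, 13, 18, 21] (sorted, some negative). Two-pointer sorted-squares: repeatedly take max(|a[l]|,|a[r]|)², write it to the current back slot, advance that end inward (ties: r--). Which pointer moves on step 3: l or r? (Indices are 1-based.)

l

l=1 r=10: |-14|<=|21| out[10]=441, r--
l=1 r=9: |-14|<=|18| out[9]=324, r--
l=1 r=8: |-14|>|13| out[8]=196, l++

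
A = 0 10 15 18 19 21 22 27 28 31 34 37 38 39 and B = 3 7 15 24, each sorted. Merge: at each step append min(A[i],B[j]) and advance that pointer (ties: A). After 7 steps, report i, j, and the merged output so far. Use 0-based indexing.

i=4, j=3, merged so far=[0, 3, 7, 10, 15, 15, 18]

[i=0,j=0] A[i]=0<=B[j]=3 take 0 → i++
[i=1,j=0] A[i]=10>B[j]=3 take 3 → j++
[i=1,j=1] A[i]=10>B[j]=7 take 7 → j++
[i=1,j=2] A[i]=10<=B[j]=15 take 10 → i++
[i=2,j=2] A[i]=15<=B[j]=15 take 15 → i++
[i=3,j=2] A[i]=18>B[j]=15 take 15 → j++
[i=3,j=3] A[i]=18<=B[j]=24 take 18 → i++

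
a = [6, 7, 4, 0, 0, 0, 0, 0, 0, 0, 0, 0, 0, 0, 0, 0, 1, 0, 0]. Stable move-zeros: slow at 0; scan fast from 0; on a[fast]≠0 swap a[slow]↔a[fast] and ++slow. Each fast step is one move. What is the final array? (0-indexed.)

[6, 7, 4, 1, 0, 0, 0, 0, 0, 0, 0, 0, 0, 0, 0, 0, 0, 0, 0]

(s=0,f=0) a[fast]=6≠0 swap→a[0]=6 → slow++,fast++
(s=1,f=1) a[fast]=7≠0 swap→a[1]=7 → slow++,fast++
(s=2,f=2) a[fast]=4≠0 swap→a[2]=4 → slow++,fast++
(s=3,f=3) a[fast]=0 → fast++
(s=3,f=4) a[fast]=0 → fast++
(s=3,f=5) a[fast]=0 → fast++
(s=3,f=6) a[fast]=0 → fast++
(s=3,f=7) a[fast]=0 → fast++
(s=3,f=8) a[fast]=0 → fast++
(s=3,f=9) a[fast]=0 → fast++
(s=3,f=10) a[fast]=0 → fast++
(s=3,f=11) a[fast]=0 → fast++
(s=3,f=12) a[fast]=0 → fast++
(s=3,f=13) a[fast]=0 → fast++
(s=3,f=14) a[fast]=0 → fast++
(s=3,f=15) a[fast]=0 → fast++
(s=3,f=16) a[fast]=1≠0 swap→a[3]=1 → slow++,fast++
(s=4,f=17) a[fast]=0 → fast++
(s=4,f=18) a[fast]=0 → fast++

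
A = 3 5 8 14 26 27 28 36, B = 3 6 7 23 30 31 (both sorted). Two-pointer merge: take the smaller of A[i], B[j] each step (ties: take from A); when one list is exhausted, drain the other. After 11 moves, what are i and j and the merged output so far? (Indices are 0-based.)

[i=0,j=0] A[i]=3<=B[j]=3 take 3 → i++
[i=1,j=0] A[i]=5>B[j]=3 take 3 → j++
[i=1,j=1] A[i]=5<=B[j]=6 take 5 → i++
[i=2,j=1] A[i]=8>B[j]=6 take 6 → j++
[i=2,j=2] A[i]=8>B[j]=7 take 7 → j++
[i=2,j=3] A[i]=8<=B[j]=23 take 8 → i++
[i=3,j=3] A[i]=14<=B[j]=23 take 14 → i++
[i=4,j=3] A[i]=26>B[j]=23 take 23 → j++
[i=4,j=4] A[i]=26<=B[j]=30 take 26 → i++
[i=5,j=4] A[i]=27<=B[j]=30 take 27 → i++
[i=6,j=4] A[i]=28<=B[j]=30 take 28 → i++

i=7, j=4, merged so far=[3, 3, 5, 6, 7, 8, 14, 23, 26, 27, 28]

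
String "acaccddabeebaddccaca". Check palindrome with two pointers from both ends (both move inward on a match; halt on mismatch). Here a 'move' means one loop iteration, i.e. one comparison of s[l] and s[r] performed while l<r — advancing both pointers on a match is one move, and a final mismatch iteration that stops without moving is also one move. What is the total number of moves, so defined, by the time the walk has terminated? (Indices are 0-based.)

[0,19] 'a'=='a' → l++,r--
[1,18] 'c'=='c' → l++,r--
[2,17] 'a'=='a' → l++,r--
[3,16] 'c'=='c' → l++,r--
[4,15] 'c'=='c' → l++,r--
[5,14] 'd'=='d' → l++,r--
[6,13] 'd'=='d' → l++,r--
[7,12] 'a'=='a' → l++,r--
[8,11] 'b'=='b' → l++,r--
[9,10] 'e'=='e' → l++,r--

10 moves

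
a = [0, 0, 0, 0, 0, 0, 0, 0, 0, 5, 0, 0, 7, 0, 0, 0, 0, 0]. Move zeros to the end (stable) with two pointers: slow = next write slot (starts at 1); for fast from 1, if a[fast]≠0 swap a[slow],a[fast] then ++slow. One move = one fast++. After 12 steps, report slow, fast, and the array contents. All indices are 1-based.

slow=2, fast=13, a=[5, 0, 0, 0, 0, 0, 0, 0, 0, 0, 0, 0, 7, 0, 0, 0, 0, 0]

(s=1,f=1) a[fast]=0 → fast++
(s=1,f=2) a[fast]=0 → fast++
(s=1,f=3) a[fast]=0 → fast++
(s=1,f=4) a[fast]=0 → fast++
(s=1,f=5) a[fast]=0 → fast++
(s=1,f=6) a[fast]=0 → fast++
(s=1,f=7) a[fast]=0 → fast++
(s=1,f=8) a[fast]=0 → fast++
(s=1,f=9) a[fast]=0 → fast++
(s=1,f=10) a[fast]=5≠0 swap→a[1]=5 → slow++,fast++
(s=2,f=11) a[fast]=0 → fast++
(s=2,f=12) a[fast]=0 → fast++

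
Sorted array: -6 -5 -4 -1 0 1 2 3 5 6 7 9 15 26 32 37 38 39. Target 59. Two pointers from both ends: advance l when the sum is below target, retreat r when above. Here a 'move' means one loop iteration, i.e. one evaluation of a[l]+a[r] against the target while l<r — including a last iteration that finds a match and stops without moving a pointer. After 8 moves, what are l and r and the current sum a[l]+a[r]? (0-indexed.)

l=8, r=17, sum=44

[0,17] -6+39=33 <59 → l++
[1,17] -5+39=34 <59 → l++
[2,17] -4+39=35 <59 → l++
[3,17] -1+39=38 <59 → l++
[4,17] 0+39=39 <59 → l++
[5,17] 1+39=40 <59 → l++
[6,17] 2+39=41 <59 → l++
[7,17] 3+39=42 <59 → l++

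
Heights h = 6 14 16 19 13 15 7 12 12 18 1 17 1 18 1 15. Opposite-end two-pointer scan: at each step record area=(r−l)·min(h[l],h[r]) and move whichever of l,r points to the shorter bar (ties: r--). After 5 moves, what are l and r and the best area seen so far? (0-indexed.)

[0,15] min(6,15)*15=90 best=90 * → l++
[1,15] min(14,15)*14=196 best=196 * → l++
[2,15] min(16,15)*13=195 best=196 → r--
[2,14] min(16,1)*12=12 best=196 → r--
[2,13] min(16,18)*11=176 best=196 → l++

l=3, r=13, best area=196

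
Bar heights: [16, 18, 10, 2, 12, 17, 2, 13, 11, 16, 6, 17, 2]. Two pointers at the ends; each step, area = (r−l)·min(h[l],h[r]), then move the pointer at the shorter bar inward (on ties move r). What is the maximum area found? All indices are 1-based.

max area = 176

[1,13] min(16,2)*12=24 best=24 * → r--
[1,12] min(16,17)*11=176 best=176 * → l++
[2,12] min(18,17)*10=170 best=176 → r--
[2,11] min(18,6)*9=54 best=176 → r--
[2,10] min(18,16)*8=128 best=176 → r--
[2,9] min(18,11)*7=77 best=176 → r--
[2,8] min(18,13)*6=78 best=176 → r--
[2,7] min(18,2)*5=10 best=176 → r--
[2,6] min(18,17)*4=68 best=176 → r--
[2,5] min(18,12)*3=36 best=176 → r--
[2,4] min(18,2)*2=4 best=176 → r--
[2,3] min(18,10)*1=10 best=176 → r--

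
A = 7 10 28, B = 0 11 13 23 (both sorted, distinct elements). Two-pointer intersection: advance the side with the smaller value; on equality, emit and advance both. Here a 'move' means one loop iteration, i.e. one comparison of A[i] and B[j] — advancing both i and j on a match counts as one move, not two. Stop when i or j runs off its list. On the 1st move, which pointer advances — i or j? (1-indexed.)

j

[i=1,j=1] 7>0 → j++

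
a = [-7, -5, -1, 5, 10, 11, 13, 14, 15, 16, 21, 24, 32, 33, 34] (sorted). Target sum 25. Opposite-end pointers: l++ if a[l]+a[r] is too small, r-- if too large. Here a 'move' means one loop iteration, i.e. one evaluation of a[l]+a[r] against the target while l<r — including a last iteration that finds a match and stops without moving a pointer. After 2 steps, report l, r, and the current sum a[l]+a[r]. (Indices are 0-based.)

[0,14] -7+34=27 >25 → r--
[0,13] -7+33=26 >25 → r--

l=0, r=12, sum=25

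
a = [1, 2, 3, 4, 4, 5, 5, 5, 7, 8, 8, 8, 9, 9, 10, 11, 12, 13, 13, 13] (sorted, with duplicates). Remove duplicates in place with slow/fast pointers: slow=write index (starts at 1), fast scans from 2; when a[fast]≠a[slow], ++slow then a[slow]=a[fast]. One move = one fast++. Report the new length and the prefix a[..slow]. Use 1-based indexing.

length 12; prefix = [1, 2, 3, 4, 5, 7, 8, 9, 10, 11, 12, 13]

(s=1,f=2) a[fast]=2≠a[slow]=1 write a[2]=2 → slow++,fast++
(s=2,f=3) a[fast]=3≠a[slow]=2 write a[3]=3 → slow++,fast++
(s=3,f=4) a[fast]=4≠a[slow]=3 write a[4]=4 → slow++,fast++
(s=4,f=5) a[fast]=4=a[slow] dup → fast++
(s=4,f=6) a[fast]=5≠a[slow]=4 write a[5]=5 → slow++,fast++
(s=5,f=7) a[fast]=5=a[slow] dup → fast++
(s=5,f=8) a[fast]=5=a[slow] dup → fast++
(s=5,f=9) a[fast]=7≠a[slow]=5 write a[6]=7 → slow++,fast++
(s=6,f=10) a[fast]=8≠a[slow]=7 write a[7]=8 → slow++,fast++
(s=7,f=11) a[fast]=8=a[slow] dup → fast++
(s=7,f=12) a[fast]=8=a[slow] dup → fast++
(s=7,f=13) a[fast]=9≠a[slow]=8 write a[8]=9 → slow++,fast++
(s=8,f=14) a[fast]=9=a[slow] dup → fast++
(s=8,f=15) a[fast]=10≠a[slow]=9 write a[9]=10 → slow++,fast++
(s=9,f=16) a[fast]=11≠a[slow]=10 write a[10]=11 → slow++,fast++
(s=10,f=17) a[fast]=12≠a[slow]=11 write a[11]=12 → slow++,fast++
(s=11,f=18) a[fast]=13≠a[slow]=12 write a[12]=13 → slow++,fast++
(s=12,f=19) a[fast]=13=a[slow] dup → fast++
(s=12,f=20) a[fast]=13=a[slow] dup → fast++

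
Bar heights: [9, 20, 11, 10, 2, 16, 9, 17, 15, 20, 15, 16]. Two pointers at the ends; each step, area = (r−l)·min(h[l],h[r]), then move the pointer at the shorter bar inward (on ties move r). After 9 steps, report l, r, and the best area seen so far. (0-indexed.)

l=0 r=11: min(9,16)*11=99 best=99 *, l++
l=1 r=11: min(20,16)*10=160 best=160 *, r--
l=1 r=10: min(20,15)*9=135 best=160, r--
l=1 r=9: min(20,20)*8=160 best=160, r--
l=1 r=8: min(20,15)*7=105 best=160, r--
l=1 r=7: min(20,17)*6=102 best=160, r--
l=1 r=6: min(20,9)*5=45 best=160, r--
l=1 r=5: min(20,16)*4=64 best=160, r--
l=1 r=4: min(20,2)*3=6 best=160, r--

l=1, r=3, best area=160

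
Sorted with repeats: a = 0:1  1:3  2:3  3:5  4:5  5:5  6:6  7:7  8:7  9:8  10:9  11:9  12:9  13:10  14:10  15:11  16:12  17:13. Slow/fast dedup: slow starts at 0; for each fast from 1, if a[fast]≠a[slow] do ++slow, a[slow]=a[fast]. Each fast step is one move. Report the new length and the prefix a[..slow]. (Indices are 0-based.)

(s=0,f=1) a[fast]=3≠a[slow]=1 write a[1]=3 → slow++,fast++
(s=1,f=2) a[fast]=3=a[slow] dup → fast++
(s=1,f=3) a[fast]=5≠a[slow]=3 write a[2]=5 → slow++,fast++
(s=2,f=4) a[fast]=5=a[slow] dup → fast++
(s=2,f=5) a[fast]=5=a[slow] dup → fast++
(s=2,f=6) a[fast]=6≠a[slow]=5 write a[3]=6 → slow++,fast++
(s=3,f=7) a[fast]=7≠a[slow]=6 write a[4]=7 → slow++,fast++
(s=4,f=8) a[fast]=7=a[slow] dup → fast++
(s=4,f=9) a[fast]=8≠a[slow]=7 write a[5]=8 → slow++,fast++
(s=5,f=10) a[fast]=9≠a[slow]=8 write a[6]=9 → slow++,fast++
(s=6,f=11) a[fast]=9=a[slow] dup → fast++
(s=6,f=12) a[fast]=9=a[slow] dup → fast++
(s=6,f=13) a[fast]=10≠a[slow]=9 write a[7]=10 → slow++,fast++
(s=7,f=14) a[fast]=10=a[slow] dup → fast++
(s=7,f=15) a[fast]=11≠a[slow]=10 write a[8]=11 → slow++,fast++
(s=8,f=16) a[fast]=12≠a[slow]=11 write a[9]=12 → slow++,fast++
(s=9,f=17) a[fast]=13≠a[slow]=12 write a[10]=13 → slow++,fast++

length 11; prefix = [1, 3, 5, 6, 7, 8, 9, 10, 11, 12, 13]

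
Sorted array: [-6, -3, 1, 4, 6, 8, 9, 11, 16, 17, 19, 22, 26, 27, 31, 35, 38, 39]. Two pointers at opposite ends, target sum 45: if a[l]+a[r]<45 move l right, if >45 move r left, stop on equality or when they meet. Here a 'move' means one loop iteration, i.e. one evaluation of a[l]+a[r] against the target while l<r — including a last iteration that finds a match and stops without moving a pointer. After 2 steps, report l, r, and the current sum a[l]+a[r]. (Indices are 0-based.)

l=0 r=17: -6+39=33 <45, l++
l=1 r=17: -3+39=36 <45, l++

l=2, r=17, sum=40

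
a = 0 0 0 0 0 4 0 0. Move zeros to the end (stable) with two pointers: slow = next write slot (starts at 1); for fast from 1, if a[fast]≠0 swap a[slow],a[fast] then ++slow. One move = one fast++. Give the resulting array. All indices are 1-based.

[4, 0, 0, 0, 0, 0, 0, 0]

slow=1 fast=1: a[fast]=0, fast++
slow=1 fast=2: a[fast]=0, fast++
slow=1 fast=3: a[fast]=0, fast++
slow=1 fast=4: a[fast]=0, fast++
slow=1 fast=5: a[fast]=0, fast++
slow=1 fast=6: a[fast]=4≠0 swap→a[1]=4, slow++,fast++
slow=2 fast=7: a[fast]=0, fast++
slow=2 fast=8: a[fast]=0, fast++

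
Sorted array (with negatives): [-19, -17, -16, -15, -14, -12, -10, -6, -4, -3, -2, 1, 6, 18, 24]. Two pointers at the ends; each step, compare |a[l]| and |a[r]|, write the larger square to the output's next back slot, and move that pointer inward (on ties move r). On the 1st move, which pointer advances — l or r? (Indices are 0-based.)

r

[0,14] |-19|<=|24| out[14]=576 → r--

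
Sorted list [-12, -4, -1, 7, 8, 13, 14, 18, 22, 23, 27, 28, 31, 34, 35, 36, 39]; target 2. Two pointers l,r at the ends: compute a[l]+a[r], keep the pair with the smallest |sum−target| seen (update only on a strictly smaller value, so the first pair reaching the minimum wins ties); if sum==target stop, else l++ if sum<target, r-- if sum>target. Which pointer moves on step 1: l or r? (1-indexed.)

r

[1,17] -12+39=27 d=25 * → r--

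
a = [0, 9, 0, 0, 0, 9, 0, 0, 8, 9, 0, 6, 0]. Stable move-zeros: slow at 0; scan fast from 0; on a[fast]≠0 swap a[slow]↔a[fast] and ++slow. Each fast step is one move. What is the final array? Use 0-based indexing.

[9, 9, 8, 9, 6, 0, 0, 0, 0, 0, 0, 0, 0]

(s=0,f=0) a[fast]=0 → fast++
(s=0,f=1) a[fast]=9≠0 swap→a[0]=9 → slow++,fast++
(s=1,f=2) a[fast]=0 → fast++
(s=1,f=3) a[fast]=0 → fast++
(s=1,f=4) a[fast]=0 → fast++
(s=1,f=5) a[fast]=9≠0 swap→a[1]=9 → slow++,fast++
(s=2,f=6) a[fast]=0 → fast++
(s=2,f=7) a[fast]=0 → fast++
(s=2,f=8) a[fast]=8≠0 swap→a[2]=8 → slow++,fast++
(s=3,f=9) a[fast]=9≠0 swap→a[3]=9 → slow++,fast++
(s=4,f=10) a[fast]=0 → fast++
(s=4,f=11) a[fast]=6≠0 swap→a[4]=6 → slow++,fast++
(s=5,f=12) a[fast]=0 → fast++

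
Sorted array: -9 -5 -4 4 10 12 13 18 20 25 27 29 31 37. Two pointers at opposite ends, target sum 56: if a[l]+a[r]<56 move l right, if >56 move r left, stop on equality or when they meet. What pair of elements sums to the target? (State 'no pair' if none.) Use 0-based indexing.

(25, 31)

l=0 r=13: -9+37=28 <56, l++
l=1 r=13: -5+37=32 <56, l++
l=2 r=13: -4+37=33 <56, l++
l=3 r=13: 4+37=41 <56, l++
l=4 r=13: 10+37=47 <56, l++
l=5 r=13: 12+37=49 <56, l++
l=6 r=13: 13+37=50 <56, l++
l=7 r=13: 18+37=55 <56, l++
l=8 r=13: 20+37=57 >56, r--
l=8 r=12: 20+31=51 <56, l++
l=9 r=12: 25+31=56, found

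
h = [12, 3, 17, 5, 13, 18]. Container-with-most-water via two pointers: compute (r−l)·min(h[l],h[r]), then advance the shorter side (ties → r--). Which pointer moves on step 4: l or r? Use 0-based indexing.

[0,5] min(12,18)*5=60 best=60 * → l++
[1,5] min(3,18)*4=12 best=60 → l++
[2,5] min(17,18)*3=51 best=60 → l++
[3,5] min(5,18)*2=10 best=60 → l++

l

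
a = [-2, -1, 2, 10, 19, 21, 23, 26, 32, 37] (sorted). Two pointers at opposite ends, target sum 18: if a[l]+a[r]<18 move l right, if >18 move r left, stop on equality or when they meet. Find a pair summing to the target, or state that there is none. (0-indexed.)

(-1, 19)

[0,9] -2+37=35 >18 → r--
[0,8] -2+32=30 >18 → r--
[0,7] -2+26=24 >18 → r--
[0,6] -2+23=21 >18 → r--
[0,5] -2+21=19 >18 → r--
[0,4] -2+19=17 <18 → l++
[1,4] -1+19=18 → found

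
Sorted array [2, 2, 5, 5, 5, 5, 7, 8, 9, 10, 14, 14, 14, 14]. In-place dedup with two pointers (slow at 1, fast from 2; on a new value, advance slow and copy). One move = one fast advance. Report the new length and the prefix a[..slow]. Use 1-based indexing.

(s=1,f=2) a[fast]=2=a[slow] dup → fast++
(s=1,f=3) a[fast]=5≠a[slow]=2 write a[2]=5 → slow++,fast++
(s=2,f=4) a[fast]=5=a[slow] dup → fast++
(s=2,f=5) a[fast]=5=a[slow] dup → fast++
(s=2,f=6) a[fast]=5=a[slow] dup → fast++
(s=2,f=7) a[fast]=7≠a[slow]=5 write a[3]=7 → slow++,fast++
(s=3,f=8) a[fast]=8≠a[slow]=7 write a[4]=8 → slow++,fast++
(s=4,f=9) a[fast]=9≠a[slow]=8 write a[5]=9 → slow++,fast++
(s=5,f=10) a[fast]=10≠a[slow]=9 write a[6]=10 → slow++,fast++
(s=6,f=11) a[fast]=14≠a[slow]=10 write a[7]=14 → slow++,fast++
(s=7,f=12) a[fast]=14=a[slow] dup → fast++
(s=7,f=13) a[fast]=14=a[slow] dup → fast++
(s=7,f=14) a[fast]=14=a[slow] dup → fast++

length 7; prefix = [2, 5, 7, 8, 9, 10, 14]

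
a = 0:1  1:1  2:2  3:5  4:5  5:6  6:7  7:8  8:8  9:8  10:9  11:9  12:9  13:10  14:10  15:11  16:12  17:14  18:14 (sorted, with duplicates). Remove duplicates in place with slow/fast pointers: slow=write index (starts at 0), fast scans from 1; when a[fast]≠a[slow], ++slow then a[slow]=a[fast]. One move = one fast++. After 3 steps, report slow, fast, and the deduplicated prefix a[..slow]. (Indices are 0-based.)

slow=0 fast=1: a[fast]=1=a[slow] dup, fast++
slow=0 fast=2: a[fast]=2≠a[slow]=1 write a[1]=2, slow++,fast++
slow=1 fast=3: a[fast]=5≠a[slow]=2 write a[2]=5, slow++,fast++

slow=2, fast=4, prefix=[1, 2, 5]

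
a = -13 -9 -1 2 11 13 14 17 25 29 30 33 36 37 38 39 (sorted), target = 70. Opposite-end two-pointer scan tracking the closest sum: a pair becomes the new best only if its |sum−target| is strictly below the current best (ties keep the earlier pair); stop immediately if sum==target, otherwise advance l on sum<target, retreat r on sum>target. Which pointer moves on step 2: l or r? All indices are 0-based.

l

[0,15] -13+39=26 d=44 * → l++
[1,15] -9+39=30 d=40 * → l++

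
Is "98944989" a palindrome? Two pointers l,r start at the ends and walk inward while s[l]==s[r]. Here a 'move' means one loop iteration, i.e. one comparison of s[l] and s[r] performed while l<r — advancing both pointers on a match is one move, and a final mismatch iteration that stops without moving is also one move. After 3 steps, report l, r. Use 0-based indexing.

l=3, r=4

l=0 r=7: '9'=='9', l++,r--
l=1 r=6: '8'=='8', l++,r--
l=2 r=5: '9'=='9', l++,r--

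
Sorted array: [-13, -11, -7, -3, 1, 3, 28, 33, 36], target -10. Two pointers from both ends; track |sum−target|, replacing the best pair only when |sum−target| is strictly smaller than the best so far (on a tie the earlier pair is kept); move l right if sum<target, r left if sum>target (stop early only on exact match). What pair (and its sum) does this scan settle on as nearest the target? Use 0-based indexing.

l=0 r=8: -13+36=23 d=33 *, r--
l=0 r=7: -13+33=20 d=30 *, r--
l=0 r=6: -13+28=15 d=25 *, r--
l=0 r=5: -13+3=-10 d=0 *, stop

pair (-13, 3) with sum -10 (|Δ|=0)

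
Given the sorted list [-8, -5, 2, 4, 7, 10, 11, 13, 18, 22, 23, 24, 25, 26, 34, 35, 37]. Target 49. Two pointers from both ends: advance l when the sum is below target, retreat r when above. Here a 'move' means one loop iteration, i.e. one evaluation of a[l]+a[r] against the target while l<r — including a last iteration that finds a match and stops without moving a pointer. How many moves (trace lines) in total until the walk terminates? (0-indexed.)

l=0 r=16: -8+37=29 <49, l++
l=1 r=16: -5+37=32 <49, l++
l=2 r=16: 2+37=39 <49, l++
l=3 r=16: 4+37=41 <49, l++
l=4 r=16: 7+37=44 <49, l++
l=5 r=16: 10+37=47 <49, l++
l=6 r=16: 11+37=48 <49, l++
l=7 r=16: 13+37=50 >49, r--
l=7 r=15: 13+35=48 <49, l++
l=8 r=15: 18+35=53 >49, r--
l=8 r=14: 18+34=52 >49, r--
l=8 r=13: 18+26=44 <49, l++
l=9 r=13: 22+26=48 <49, l++
l=10 r=13: 23+26=49, found

14 moves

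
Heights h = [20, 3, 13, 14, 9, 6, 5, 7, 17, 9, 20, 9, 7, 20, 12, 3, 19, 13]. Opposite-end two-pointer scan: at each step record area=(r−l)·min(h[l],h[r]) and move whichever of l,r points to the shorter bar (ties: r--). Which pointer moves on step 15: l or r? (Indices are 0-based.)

l=0 r=17: min(20,13)*17=221 best=221 *, r--
l=0 r=16: min(20,19)*16=304 best=304 *, r--
l=0 r=15: min(20,3)*15=45 best=304, r--
l=0 r=14: min(20,12)*14=168 best=304, r--
l=0 r=13: min(20,20)*13=260 best=304, r--
l=0 r=12: min(20,7)*12=84 best=304, r--
l=0 r=11: min(20,9)*11=99 best=304, r--
l=0 r=10: min(20,20)*10=200 best=304, r--
l=0 r=9: min(20,9)*9=81 best=304, r--
l=0 r=8: min(20,17)*8=136 best=304, r--
l=0 r=7: min(20,7)*7=49 best=304, r--
l=0 r=6: min(20,5)*6=30 best=304, r--
l=0 r=5: min(20,6)*5=30 best=304, r--
l=0 r=4: min(20,9)*4=36 best=304, r--
l=0 r=3: min(20,14)*3=42 best=304, r--

r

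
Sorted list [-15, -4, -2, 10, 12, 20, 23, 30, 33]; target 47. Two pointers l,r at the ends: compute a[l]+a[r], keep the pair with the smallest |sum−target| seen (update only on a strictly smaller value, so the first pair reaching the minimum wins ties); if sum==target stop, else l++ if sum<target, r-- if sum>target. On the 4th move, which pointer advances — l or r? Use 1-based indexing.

l

l=1 r=9: -15+33=18 d=29 *, l++
l=2 r=9: -4+33=29 d=18 *, l++
l=3 r=9: -2+33=31 d=16 *, l++
l=4 r=9: 10+33=43 d=4 *, l++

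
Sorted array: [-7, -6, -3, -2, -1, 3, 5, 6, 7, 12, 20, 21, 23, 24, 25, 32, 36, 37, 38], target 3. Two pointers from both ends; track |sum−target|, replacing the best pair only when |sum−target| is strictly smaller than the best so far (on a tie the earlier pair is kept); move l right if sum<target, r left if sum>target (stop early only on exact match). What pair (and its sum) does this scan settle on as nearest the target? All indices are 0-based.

[0,18] -7+38=31 d=28 * → r--
[0,17] -7+37=30 d=27 * → r--
[0,16] -7+36=29 d=26 * → r--
[0,15] -7+32=25 d=22 * → r--
[0,14] -7+25=18 d=15 * → r--
[0,13] -7+24=17 d=14 * → r--
[0,12] -7+23=16 d=13 * → r--
[0,11] -7+21=14 d=11 * → r--
[0,10] -7+20=13 d=10 * → r--
[0,9] -7+12=5 d=2 * → r--
[0,8] -7+7=0 d=3 → l++
[1,8] -6+7=1 d=2 → l++
[2,8] -3+7=4 d=1 * → r--
[2,7] -3+6=3 d=0 * → stop

pair (-3, 6) with sum 3 (|Δ|=0)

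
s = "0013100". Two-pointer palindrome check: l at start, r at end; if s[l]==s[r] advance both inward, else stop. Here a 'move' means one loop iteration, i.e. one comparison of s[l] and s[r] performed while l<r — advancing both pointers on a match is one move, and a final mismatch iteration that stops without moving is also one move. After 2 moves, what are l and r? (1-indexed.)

l=3, r=5

[1,7] '0'=='0' → l++,r--
[2,6] '0'=='0' → l++,r--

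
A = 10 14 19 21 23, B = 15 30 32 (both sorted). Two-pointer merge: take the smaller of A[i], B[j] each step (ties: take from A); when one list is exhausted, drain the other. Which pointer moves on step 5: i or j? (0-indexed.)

i=0 j=0: A[i]=10<=B[j]=15 take 10, i++
i=1 j=0: A[i]=14<=B[j]=15 take 14, i++
i=2 j=0: A[i]=19>B[j]=15 take 15, j++
i=2 j=1: A[i]=19<=B[j]=30 take 19, i++
i=3 j=1: A[i]=21<=B[j]=30 take 21, i++

i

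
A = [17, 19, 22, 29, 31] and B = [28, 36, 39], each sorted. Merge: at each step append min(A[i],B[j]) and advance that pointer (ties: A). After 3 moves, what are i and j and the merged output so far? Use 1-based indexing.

i=4, j=1, merged so far=[17, 19, 22]

i=1 j=1: A[i]=17<=B[j]=28 take 17, i++
i=2 j=1: A[i]=19<=B[j]=28 take 19, i++
i=3 j=1: A[i]=22<=B[j]=28 take 22, i++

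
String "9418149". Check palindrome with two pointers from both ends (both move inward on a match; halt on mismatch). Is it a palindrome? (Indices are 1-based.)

palindrome

[1,7] '9'=='9' → l++,r--
[2,6] '4'=='4' → l++,r--
[3,5] '1'=='1' → l++,r--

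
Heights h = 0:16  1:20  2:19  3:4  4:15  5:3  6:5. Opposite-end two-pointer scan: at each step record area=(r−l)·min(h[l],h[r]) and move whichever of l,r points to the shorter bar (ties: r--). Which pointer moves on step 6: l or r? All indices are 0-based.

r

[0,6] min(16,5)*6=30 best=30 * → r--
[0,5] min(16,3)*5=15 best=30 → r--
[0,4] min(16,15)*4=60 best=60 * → r--
[0,3] min(16,4)*3=12 best=60 → r--
[0,2] min(16,19)*2=32 best=60 → l++
[1,2] min(20,19)*1=19 best=60 → r--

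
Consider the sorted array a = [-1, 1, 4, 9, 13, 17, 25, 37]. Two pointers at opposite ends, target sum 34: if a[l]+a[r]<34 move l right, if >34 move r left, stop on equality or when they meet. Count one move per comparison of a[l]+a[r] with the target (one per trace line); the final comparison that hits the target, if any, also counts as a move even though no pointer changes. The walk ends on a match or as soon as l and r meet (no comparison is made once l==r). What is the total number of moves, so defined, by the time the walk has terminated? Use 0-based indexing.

5 moves

[0,7] -1+37=36 >34 → r--
[0,6] -1+25=24 <34 → l++
[1,6] 1+25=26 <34 → l++
[2,6] 4+25=29 <34 → l++
[3,6] 9+25=34 → found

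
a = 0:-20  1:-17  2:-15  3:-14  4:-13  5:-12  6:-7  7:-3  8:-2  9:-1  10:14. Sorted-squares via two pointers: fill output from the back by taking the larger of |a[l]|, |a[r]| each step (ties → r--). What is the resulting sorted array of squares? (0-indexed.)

[1, 4, 9, 49, 144, 169, 196, 196, 225, 289, 400]

l=0 r=10: |-20|>|14| out[10]=400, l++
l=1 r=10: |-17|>|14| out[9]=289, l++
l=2 r=10: |-15|>|14| out[8]=225, l++
l=3 r=10: |-14|<=|14| out[7]=196, r--
l=3 r=9: |-14|>|-1| out[6]=196, l++
l=4 r=9: |-13|>|-1| out[5]=169, l++
l=5 r=9: |-12|>|-1| out[4]=144, l++
l=6 r=9: |-7|>|-1| out[3]=49, l++
l=7 r=9: |-3|>|-1| out[2]=9, l++
l=8 r=9: |-2|>|-1| out[1]=4, l++
l=9 r=9: |-1|<=|-1| out[0]=1, r--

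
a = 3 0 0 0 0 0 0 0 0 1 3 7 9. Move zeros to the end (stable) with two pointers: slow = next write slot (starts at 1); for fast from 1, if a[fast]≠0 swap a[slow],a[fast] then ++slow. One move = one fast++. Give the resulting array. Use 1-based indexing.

slow=1 fast=1: a[fast]=3≠0 swap→a[1]=3, slow++,fast++
slow=2 fast=2: a[fast]=0, fast++
slow=2 fast=3: a[fast]=0, fast++
slow=2 fast=4: a[fast]=0, fast++
slow=2 fast=5: a[fast]=0, fast++
slow=2 fast=6: a[fast]=0, fast++
slow=2 fast=7: a[fast]=0, fast++
slow=2 fast=8: a[fast]=0, fast++
slow=2 fast=9: a[fast]=0, fast++
slow=2 fast=10: a[fast]=1≠0 swap→a[2]=1, slow++,fast++
slow=3 fast=11: a[fast]=3≠0 swap→a[3]=3, slow++,fast++
slow=4 fast=12: a[fast]=7≠0 swap→a[4]=7, slow++,fast++
slow=5 fast=13: a[fast]=9≠0 swap→a[5]=9, slow++,fast++

[3, 1, 3, 7, 9, 0, 0, 0, 0, 0, 0, 0, 0]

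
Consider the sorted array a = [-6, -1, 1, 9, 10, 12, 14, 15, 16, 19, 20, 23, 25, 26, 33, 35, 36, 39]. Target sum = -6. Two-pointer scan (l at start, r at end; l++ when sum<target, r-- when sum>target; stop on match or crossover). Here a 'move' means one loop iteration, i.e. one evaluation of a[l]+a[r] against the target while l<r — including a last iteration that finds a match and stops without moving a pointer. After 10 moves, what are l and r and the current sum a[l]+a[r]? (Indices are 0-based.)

l=0, r=7, sum=9

[0,17] -6+39=33 >-6 → r--
[0,16] -6+36=30 >-6 → r--
[0,15] -6+35=29 >-6 → r--
[0,14] -6+33=27 >-6 → r--
[0,13] -6+26=20 >-6 → r--
[0,12] -6+25=19 >-6 → r--
[0,11] -6+23=17 >-6 → r--
[0,10] -6+20=14 >-6 → r--
[0,9] -6+19=13 >-6 → r--
[0,8] -6+16=10 >-6 → r--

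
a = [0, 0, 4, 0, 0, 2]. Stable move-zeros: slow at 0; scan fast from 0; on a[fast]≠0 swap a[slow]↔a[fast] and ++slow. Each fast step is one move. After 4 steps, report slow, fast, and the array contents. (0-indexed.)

slow=1, fast=4, a=[4, 0, 0, 0, 0, 2]

(s=0,f=0) a[fast]=0 → fast++
(s=0,f=1) a[fast]=0 → fast++
(s=0,f=2) a[fast]=4≠0 swap→a[0]=4 → slow++,fast++
(s=1,f=3) a[fast]=0 → fast++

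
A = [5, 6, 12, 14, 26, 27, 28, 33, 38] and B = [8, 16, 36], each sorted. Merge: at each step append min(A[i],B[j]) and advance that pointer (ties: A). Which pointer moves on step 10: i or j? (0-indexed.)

[i=0,j=0] A[i]=5<=B[j]=8 take 5 → i++
[i=1,j=0] A[i]=6<=B[j]=8 take 6 → i++
[i=2,j=0] A[i]=12>B[j]=8 take 8 → j++
[i=2,j=1] A[i]=12<=B[j]=16 take 12 → i++
[i=3,j=1] A[i]=14<=B[j]=16 take 14 → i++
[i=4,j=1] A[i]=26>B[j]=16 take 16 → j++
[i=4,j=2] A[i]=26<=B[j]=36 take 26 → i++
[i=5,j=2] A[i]=27<=B[j]=36 take 27 → i++
[i=6,j=2] A[i]=28<=B[j]=36 take 28 → i++
[i=7,j=2] A[i]=33<=B[j]=36 take 33 → i++

i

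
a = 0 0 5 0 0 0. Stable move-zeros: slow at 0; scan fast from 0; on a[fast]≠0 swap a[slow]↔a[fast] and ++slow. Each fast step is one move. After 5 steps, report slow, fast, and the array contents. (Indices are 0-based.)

slow=1, fast=5, a=[5, 0, 0, 0, 0, 0]

(s=0,f=0) a[fast]=0 → fast++
(s=0,f=1) a[fast]=0 → fast++
(s=0,f=2) a[fast]=5≠0 swap→a[0]=5 → slow++,fast++
(s=1,f=3) a[fast]=0 → fast++
(s=1,f=4) a[fast]=0 → fast++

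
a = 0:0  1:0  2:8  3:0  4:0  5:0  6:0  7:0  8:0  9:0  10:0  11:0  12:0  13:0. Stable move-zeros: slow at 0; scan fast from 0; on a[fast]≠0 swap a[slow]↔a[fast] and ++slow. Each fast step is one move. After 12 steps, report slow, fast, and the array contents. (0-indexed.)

(s=0,f=0) a[fast]=0 → fast++
(s=0,f=1) a[fast]=0 → fast++
(s=0,f=2) a[fast]=8≠0 swap→a[0]=8 → slow++,fast++
(s=1,f=3) a[fast]=0 → fast++
(s=1,f=4) a[fast]=0 → fast++
(s=1,f=5) a[fast]=0 → fast++
(s=1,f=6) a[fast]=0 → fast++
(s=1,f=7) a[fast]=0 → fast++
(s=1,f=8) a[fast]=0 → fast++
(s=1,f=9) a[fast]=0 → fast++
(s=1,f=10) a[fast]=0 → fast++
(s=1,f=11) a[fast]=0 → fast++

slow=1, fast=12, a=[8, 0, 0, 0, 0, 0, 0, 0, 0, 0, 0, 0, 0, 0]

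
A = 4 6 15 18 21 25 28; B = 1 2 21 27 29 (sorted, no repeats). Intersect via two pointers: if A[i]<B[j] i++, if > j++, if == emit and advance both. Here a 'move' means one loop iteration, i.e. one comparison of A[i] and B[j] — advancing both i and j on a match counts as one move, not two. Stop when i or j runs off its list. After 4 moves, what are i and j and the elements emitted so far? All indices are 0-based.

i=2, j=2, emitted=[]

[i=0,j=0] 4>1 → j++
[i=0,j=1] 4>2 → j++
[i=0,j=2] 4<21 → i++
[i=1,j=2] 6<21 → i++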